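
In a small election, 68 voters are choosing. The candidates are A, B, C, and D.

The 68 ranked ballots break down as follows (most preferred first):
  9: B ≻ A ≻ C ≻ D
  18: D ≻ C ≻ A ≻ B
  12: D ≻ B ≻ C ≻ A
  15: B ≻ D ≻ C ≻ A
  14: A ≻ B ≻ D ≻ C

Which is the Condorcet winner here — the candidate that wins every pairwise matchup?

B

B vs A: 36–32
B vs C: 50–18
B vs D: 38–30
B beats every other candidate.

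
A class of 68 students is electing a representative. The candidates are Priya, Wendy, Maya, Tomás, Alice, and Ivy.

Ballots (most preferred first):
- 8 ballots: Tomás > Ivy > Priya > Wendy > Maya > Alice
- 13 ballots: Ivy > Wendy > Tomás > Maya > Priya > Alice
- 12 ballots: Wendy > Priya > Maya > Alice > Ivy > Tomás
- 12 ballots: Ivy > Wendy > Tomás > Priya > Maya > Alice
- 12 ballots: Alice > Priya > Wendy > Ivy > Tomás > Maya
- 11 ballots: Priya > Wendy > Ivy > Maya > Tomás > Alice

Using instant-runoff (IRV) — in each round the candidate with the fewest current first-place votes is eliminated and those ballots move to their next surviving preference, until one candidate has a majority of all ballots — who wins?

Wendy

Round 1: Priya 11, Wendy 12, Maya 0, Tomás 8, Alice 12, Ivy 25. Maya eliminated.
Round 2: Priya 11, Wendy 12, Tomás 8, Alice 12, Ivy 25. Tomás eliminated.
Round 3: Priya 11, Wendy 12, Alice 12, Ivy 33. Priya eliminated.
Round 4: Wendy 23, Alice 12, Ivy 33. Alice eliminated.
Round 5: Wendy 35, Ivy 33. Wendy has a majority (≥35).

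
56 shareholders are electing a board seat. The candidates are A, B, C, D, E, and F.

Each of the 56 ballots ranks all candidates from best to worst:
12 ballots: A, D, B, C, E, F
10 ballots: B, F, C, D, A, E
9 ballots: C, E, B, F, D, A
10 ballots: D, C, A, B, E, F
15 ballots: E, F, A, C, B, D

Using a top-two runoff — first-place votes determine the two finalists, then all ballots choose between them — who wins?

A

Round 1 first-place votes: A 12, B 10, C 9, D 10, E 15, F 0. E and A advance.
Runoff: E is ranked above A on 24 ballots, A above E on 32.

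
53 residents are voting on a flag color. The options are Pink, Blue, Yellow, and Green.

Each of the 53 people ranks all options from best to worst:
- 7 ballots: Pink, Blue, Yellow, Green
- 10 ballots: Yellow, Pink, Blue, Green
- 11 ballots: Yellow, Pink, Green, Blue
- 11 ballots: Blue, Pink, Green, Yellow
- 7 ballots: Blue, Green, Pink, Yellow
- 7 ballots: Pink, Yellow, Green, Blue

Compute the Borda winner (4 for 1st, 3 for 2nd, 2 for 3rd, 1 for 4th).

Pink: 7×4 + 10×3 + 11×3 + 11×3 + 7×2 + 7×4 = 166
Blue: 7×3 + 10×2 + 11×1 + 11×4 + 7×4 + 7×1 = 131
Yellow: 7×2 + 10×4 + 11×4 + 11×1 + 7×1 + 7×3 = 137
Green: 7×1 + 10×1 + 11×2 + 11×2 + 7×3 + 7×2 = 96

Pink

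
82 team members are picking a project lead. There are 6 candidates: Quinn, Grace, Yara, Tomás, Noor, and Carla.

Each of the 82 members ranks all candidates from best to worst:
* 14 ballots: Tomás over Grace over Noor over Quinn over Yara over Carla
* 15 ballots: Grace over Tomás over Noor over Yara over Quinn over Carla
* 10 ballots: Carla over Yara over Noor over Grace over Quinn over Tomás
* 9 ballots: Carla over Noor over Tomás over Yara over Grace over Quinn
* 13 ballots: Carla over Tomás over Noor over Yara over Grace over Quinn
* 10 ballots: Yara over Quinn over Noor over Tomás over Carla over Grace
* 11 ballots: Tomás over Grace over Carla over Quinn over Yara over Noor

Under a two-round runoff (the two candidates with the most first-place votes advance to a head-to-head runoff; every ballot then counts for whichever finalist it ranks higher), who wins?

Round 1 first-place votes: Quinn 0, Grace 15, Yara 10, Tomás 25, Noor 0, Carla 32. Carla and Tomás advance.
Runoff: Carla is ranked above Tomás on 32 ballots, Tomás above Carla on 50.

Tomás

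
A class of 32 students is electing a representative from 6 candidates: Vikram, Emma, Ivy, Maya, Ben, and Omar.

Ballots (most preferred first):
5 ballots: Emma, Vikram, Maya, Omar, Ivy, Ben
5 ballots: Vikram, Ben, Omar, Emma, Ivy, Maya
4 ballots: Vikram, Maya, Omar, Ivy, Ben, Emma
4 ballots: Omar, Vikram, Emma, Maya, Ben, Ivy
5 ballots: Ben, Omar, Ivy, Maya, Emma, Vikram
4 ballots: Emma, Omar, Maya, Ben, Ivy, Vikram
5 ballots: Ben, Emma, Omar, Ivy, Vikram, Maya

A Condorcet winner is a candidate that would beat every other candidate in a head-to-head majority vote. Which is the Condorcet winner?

Omar vs Vikram: 18–14
Omar vs Emma: 18–14
Omar vs Ivy: 32–0
Omar vs Maya: 23–9
Omar vs Ben: 17–15
Omar beats every other candidate.

Omar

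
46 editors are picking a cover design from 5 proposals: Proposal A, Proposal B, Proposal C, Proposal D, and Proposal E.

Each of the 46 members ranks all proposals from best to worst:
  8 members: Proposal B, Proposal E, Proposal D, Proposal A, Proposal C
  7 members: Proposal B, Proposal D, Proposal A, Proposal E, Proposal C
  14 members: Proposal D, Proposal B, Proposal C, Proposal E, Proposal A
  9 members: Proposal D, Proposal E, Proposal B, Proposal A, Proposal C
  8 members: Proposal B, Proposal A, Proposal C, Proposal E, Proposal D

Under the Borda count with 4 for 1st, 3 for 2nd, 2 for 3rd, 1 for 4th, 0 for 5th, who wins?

Proposal A: 8×1 + 7×2 + 14×0 + 9×1 + 8×3 = 55
Proposal B: 8×4 + 7×4 + 14×3 + 9×2 + 8×4 = 152
Proposal C: 8×0 + 7×0 + 14×2 + 9×0 + 8×2 = 44
Proposal D: 8×2 + 7×3 + 14×4 + 9×4 + 8×0 = 129
Proposal E: 8×3 + 7×1 + 14×1 + 9×3 + 8×1 = 80

Proposal B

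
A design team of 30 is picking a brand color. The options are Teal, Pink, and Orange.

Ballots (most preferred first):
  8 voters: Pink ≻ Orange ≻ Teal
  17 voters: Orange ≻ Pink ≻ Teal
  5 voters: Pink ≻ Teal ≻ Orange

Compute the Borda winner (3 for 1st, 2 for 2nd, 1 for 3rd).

Pink

Teal: 8×1 + 17×1 + 5×2 = 35
Pink: 8×3 + 17×2 + 5×3 = 73
Orange: 8×2 + 17×3 + 5×1 = 72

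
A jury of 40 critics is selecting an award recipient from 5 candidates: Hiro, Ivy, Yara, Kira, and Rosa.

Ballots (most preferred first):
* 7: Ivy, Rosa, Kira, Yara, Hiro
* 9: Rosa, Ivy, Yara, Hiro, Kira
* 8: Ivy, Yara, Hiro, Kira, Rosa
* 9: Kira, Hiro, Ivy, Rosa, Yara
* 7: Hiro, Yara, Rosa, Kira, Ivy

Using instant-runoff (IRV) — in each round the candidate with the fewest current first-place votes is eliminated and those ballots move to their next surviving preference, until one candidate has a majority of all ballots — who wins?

Ivy

Round 1: Hiro 7, Ivy 15, Yara 0, Kira 9, Rosa 9. Yara eliminated.
Round 2: Hiro 7, Ivy 15, Kira 9, Rosa 9. Hiro eliminated.
Round 3: Ivy 15, Kira 9, Rosa 16. Kira eliminated.
Round 4: Ivy 24, Rosa 16. Ivy has a majority (≥21).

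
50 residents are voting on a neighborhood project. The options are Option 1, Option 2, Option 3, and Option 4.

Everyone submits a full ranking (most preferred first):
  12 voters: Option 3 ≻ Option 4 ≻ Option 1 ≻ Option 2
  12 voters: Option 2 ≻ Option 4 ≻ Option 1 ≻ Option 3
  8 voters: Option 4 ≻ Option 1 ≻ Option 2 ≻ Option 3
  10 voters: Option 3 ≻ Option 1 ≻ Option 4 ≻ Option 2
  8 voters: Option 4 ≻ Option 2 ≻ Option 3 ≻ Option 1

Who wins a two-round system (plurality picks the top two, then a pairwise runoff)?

Round 1 first-place votes: Option 1 0, Option 2 12, Option 3 22, Option 4 16. Option 3 and Option 4 advance.
Runoff: Option 3 is ranked above Option 4 on 22 ballots, Option 4 above Option 3 on 28.

Option 4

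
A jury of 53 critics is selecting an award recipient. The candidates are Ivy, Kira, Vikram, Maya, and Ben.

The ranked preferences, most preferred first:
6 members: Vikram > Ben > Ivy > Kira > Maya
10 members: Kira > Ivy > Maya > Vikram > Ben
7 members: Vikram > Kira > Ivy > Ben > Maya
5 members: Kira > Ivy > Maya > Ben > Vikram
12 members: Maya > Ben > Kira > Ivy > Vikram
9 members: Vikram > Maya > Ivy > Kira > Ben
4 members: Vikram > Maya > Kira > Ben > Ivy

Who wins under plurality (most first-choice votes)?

Vikram

First-place votes: Ivy 0, Kira 15, Vikram 26, Maya 12, Ben 0.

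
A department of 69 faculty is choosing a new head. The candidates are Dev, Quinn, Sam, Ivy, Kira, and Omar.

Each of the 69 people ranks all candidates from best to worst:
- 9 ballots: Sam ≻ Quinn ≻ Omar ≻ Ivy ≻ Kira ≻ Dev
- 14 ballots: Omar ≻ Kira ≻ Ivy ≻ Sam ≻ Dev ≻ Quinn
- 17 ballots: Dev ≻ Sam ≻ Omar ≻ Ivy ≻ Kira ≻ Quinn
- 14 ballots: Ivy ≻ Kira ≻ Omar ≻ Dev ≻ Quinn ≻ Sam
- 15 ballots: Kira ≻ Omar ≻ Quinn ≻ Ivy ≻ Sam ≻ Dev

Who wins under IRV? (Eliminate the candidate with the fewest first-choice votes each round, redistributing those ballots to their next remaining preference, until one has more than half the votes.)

Omar

Round 1: Dev 17, Quinn 0, Sam 9, Ivy 14, Kira 15, Omar 14. Quinn eliminated.
Round 2: Dev 17, Sam 9, Ivy 14, Kira 15, Omar 14. Sam eliminated.
Round 3: Dev 17, Ivy 14, Kira 15, Omar 23. Ivy eliminated.
Round 4: Dev 17, Kira 29, Omar 23. Dev eliminated.
Round 5: Kira 29, Omar 40. Omar has a majority (≥35).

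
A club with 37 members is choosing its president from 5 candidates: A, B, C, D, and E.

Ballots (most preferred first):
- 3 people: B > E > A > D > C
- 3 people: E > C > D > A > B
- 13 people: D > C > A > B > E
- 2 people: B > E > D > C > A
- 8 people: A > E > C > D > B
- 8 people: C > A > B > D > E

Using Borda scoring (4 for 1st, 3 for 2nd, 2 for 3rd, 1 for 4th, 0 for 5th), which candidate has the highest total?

A: 3×2 + 3×1 + 13×2 + 2×0 + 8×4 + 8×3 = 91
B: 3×4 + 3×0 + 13×1 + 2×4 + 8×0 + 8×2 = 49
C: 3×0 + 3×3 + 13×3 + 2×1 + 8×2 + 8×4 = 98
D: 3×1 + 3×2 + 13×4 + 2×2 + 8×1 + 8×1 = 81
E: 3×3 + 3×4 + 13×0 + 2×3 + 8×3 + 8×0 = 51

C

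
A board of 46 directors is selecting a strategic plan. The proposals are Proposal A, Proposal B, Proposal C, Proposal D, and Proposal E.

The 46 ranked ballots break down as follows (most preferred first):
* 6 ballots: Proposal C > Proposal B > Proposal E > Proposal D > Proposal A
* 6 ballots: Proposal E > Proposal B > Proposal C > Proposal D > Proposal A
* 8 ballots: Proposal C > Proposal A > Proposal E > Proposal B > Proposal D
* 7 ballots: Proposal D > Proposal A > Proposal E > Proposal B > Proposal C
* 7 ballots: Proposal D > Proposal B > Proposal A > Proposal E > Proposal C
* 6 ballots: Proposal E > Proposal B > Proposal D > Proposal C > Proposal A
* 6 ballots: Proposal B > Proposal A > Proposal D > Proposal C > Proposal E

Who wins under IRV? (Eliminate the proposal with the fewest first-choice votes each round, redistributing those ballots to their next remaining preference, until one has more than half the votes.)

Round 1: Proposal A 0, Proposal B 6, Proposal C 14, Proposal D 14, Proposal E 12. Proposal A eliminated.
Round 2: Proposal B 6, Proposal C 14, Proposal D 14, Proposal E 12. Proposal B eliminated.
Round 3: Proposal C 14, Proposal D 20, Proposal E 12. Proposal E eliminated.
Round 4: Proposal C 20, Proposal D 26. Proposal D has a majority (≥24).

Proposal D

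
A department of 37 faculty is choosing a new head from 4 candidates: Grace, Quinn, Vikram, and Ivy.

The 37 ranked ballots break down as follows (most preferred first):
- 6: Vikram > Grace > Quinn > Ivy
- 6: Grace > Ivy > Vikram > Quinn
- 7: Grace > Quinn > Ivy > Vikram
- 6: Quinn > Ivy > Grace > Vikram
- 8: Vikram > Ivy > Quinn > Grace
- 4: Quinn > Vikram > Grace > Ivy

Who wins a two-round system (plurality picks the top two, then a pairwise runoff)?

Round 1 first-place votes: Grace 13, Quinn 10, Vikram 14, Ivy 0. Vikram and Grace advance.
Runoff: Vikram is ranked above Grace on 18 ballots, Grace above Vikram on 19.

Grace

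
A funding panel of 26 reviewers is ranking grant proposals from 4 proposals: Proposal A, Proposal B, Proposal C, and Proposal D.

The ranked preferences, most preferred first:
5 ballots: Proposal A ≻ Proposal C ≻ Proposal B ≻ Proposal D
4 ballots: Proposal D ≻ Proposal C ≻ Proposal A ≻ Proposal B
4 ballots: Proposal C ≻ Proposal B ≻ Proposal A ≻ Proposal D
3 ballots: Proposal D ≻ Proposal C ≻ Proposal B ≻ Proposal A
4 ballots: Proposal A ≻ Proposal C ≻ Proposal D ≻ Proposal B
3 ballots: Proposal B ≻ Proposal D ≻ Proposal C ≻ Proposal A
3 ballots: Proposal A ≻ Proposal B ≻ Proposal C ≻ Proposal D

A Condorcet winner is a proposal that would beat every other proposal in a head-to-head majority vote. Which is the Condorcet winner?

Proposal C vs Proposal A: 14–12
Proposal C vs Proposal B: 20–6
Proposal C vs Proposal D: 16–10
Proposal C beats every other proposal.

Proposal C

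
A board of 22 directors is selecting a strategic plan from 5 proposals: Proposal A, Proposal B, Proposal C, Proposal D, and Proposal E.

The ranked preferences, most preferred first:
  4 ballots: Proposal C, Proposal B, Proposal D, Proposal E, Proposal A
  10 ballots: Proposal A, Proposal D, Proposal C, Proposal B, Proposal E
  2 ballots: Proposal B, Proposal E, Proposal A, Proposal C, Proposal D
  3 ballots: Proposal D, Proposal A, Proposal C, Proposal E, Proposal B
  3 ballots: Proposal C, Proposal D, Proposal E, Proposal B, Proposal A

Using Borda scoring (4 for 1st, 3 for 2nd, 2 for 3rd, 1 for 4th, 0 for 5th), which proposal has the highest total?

Proposal A: 4×0 + 10×4 + 2×2 + 3×3 + 3×0 = 53
Proposal B: 4×3 + 10×1 + 2×4 + 3×0 + 3×1 = 33
Proposal C: 4×4 + 10×2 + 2×1 + 3×2 + 3×4 = 56
Proposal D: 4×2 + 10×3 + 2×0 + 3×4 + 3×3 = 59
Proposal E: 4×1 + 10×0 + 2×3 + 3×1 + 3×2 = 19

Proposal D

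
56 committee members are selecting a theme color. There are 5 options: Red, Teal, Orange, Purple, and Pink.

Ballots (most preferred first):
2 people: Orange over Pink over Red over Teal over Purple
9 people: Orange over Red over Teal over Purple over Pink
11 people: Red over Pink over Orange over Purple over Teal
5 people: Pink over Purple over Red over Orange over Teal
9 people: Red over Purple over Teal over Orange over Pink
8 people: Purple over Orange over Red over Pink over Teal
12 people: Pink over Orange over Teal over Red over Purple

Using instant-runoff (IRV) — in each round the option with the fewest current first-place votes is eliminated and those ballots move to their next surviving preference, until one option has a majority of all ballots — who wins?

Orange

Round 1: Red 20, Teal 0, Orange 11, Purple 8, Pink 17. Teal eliminated.
Round 2: Red 20, Orange 11, Purple 8, Pink 17. Purple eliminated.
Round 3: Red 20, Orange 19, Pink 17. Pink eliminated.
Round 4: Red 25, Orange 31. Orange has a majority (≥29).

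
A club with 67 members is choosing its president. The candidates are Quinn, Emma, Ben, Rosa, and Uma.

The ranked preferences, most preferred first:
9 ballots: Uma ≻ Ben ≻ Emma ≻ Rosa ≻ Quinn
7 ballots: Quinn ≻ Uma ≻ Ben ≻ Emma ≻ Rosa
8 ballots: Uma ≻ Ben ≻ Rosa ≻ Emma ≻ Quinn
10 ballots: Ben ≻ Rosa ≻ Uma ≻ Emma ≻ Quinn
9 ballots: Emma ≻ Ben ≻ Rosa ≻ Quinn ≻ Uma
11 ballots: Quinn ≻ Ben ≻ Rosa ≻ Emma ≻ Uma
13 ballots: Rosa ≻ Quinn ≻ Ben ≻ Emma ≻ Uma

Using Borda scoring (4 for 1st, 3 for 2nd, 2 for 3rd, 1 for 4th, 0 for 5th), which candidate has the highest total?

Quinn: 9×0 + 7×4 + 8×0 + 10×0 + 9×1 + 11×4 + 13×3 = 120
Emma: 9×2 + 7×1 + 8×1 + 10×1 + 9×4 + 11×1 + 13×1 = 103
Ben: 9×3 + 7×2 + 8×3 + 10×4 + 9×3 + 11×3 + 13×2 = 191
Rosa: 9×1 + 7×0 + 8×2 + 10×3 + 9×2 + 11×2 + 13×4 = 147
Uma: 9×4 + 7×3 + 8×4 + 10×2 + 9×0 + 11×0 + 13×0 = 109

Ben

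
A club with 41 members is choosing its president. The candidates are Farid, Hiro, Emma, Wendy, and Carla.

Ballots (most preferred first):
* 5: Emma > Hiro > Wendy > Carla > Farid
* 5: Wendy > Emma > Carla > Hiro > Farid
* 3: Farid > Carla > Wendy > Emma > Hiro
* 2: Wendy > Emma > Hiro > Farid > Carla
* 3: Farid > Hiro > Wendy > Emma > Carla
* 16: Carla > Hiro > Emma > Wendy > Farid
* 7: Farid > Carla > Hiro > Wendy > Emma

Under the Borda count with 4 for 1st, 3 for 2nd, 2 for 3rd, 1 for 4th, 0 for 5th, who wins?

Farid: 5×0 + 5×0 + 3×4 + 2×1 + 3×4 + 16×0 + 7×4 = 54
Hiro: 5×3 + 5×1 + 3×0 + 2×2 + 3×3 + 16×3 + 7×2 = 95
Emma: 5×4 + 5×3 + 3×1 + 2×3 + 3×1 + 16×2 + 7×0 = 79
Wendy: 5×2 + 5×4 + 3×2 + 2×4 + 3×2 + 16×1 + 7×1 = 73
Carla: 5×1 + 5×2 + 3×3 + 2×0 + 3×0 + 16×4 + 7×3 = 109

Carla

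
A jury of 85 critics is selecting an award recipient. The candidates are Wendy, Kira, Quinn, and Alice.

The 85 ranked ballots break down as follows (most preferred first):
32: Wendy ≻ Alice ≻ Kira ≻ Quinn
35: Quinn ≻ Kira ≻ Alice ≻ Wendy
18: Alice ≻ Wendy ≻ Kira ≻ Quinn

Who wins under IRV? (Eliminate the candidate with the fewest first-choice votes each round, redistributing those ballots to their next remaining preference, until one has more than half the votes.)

Round 1: Wendy 32, Kira 0, Quinn 35, Alice 18. Kira eliminated.
Round 2: Wendy 32, Quinn 35, Alice 18. Alice eliminated.
Round 3: Wendy 50, Quinn 35. Wendy has a majority (≥43).

Wendy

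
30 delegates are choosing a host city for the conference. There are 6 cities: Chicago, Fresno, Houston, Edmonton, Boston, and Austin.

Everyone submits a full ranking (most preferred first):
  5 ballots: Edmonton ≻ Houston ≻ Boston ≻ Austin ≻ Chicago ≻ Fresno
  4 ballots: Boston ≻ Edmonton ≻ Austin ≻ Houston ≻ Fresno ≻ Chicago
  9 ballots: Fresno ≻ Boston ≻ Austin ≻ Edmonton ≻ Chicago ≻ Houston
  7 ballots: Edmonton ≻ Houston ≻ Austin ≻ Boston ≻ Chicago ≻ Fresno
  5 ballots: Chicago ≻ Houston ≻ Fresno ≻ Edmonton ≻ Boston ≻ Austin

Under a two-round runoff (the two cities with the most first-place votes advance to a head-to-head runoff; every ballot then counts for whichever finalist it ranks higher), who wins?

Round 1 first-place votes: Chicago 5, Fresno 9, Houston 0, Edmonton 12, Boston 4, Austin 0. Edmonton and Fresno advance.
Runoff: Edmonton is ranked above Fresno on 16 ballots, Fresno above Edmonton on 14.

Edmonton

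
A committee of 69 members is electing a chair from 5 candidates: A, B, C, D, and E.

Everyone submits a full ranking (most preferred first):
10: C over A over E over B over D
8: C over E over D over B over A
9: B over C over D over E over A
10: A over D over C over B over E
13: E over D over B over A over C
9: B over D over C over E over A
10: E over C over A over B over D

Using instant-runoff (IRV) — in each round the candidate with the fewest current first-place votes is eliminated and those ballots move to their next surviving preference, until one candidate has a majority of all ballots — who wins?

Round 1: A 10, B 18, C 18, D 0, E 23. D eliminated.
Round 2: A 10, B 18, C 18, E 23. A eliminated.
Round 3: B 18, C 28, E 23. B eliminated.
Round 4: C 46, E 23. C has a majority (≥35).

C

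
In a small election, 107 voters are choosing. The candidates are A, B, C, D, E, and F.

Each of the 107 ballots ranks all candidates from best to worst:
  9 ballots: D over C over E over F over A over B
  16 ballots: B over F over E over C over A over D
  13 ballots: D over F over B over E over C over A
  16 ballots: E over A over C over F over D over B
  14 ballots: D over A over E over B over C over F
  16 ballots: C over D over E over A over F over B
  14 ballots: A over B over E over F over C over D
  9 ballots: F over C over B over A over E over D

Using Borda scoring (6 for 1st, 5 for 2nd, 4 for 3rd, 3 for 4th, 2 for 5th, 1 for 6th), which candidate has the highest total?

A: 9×2 + 16×2 + 13×1 + 16×5 + 14×5 + 16×3 + 14×6 + 9×3 = 372
B: 9×1 + 16×6 + 13×4 + 16×1 + 14×3 + 16×1 + 14×5 + 9×4 = 337
C: 9×5 + 16×3 + 13×2 + 16×4 + 14×2 + 16×6 + 14×2 + 9×5 = 380
D: 9×6 + 16×1 + 13×6 + 16×2 + 14×6 + 16×5 + 14×1 + 9×1 = 367
E: 9×4 + 16×4 + 13×3 + 16×6 + 14×4 + 16×4 + 14×4 + 9×2 = 429
F: 9×3 + 16×5 + 13×5 + 16×3 + 14×1 + 16×2 + 14×3 + 9×6 = 362

E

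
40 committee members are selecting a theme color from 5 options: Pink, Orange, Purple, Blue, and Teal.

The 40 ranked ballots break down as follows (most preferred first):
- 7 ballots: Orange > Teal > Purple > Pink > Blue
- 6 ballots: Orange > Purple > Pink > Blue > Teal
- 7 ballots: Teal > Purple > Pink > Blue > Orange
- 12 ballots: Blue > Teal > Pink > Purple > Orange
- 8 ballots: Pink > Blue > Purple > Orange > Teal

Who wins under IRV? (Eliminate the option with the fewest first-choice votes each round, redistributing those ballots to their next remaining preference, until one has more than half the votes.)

Round 1: Pink 8, Orange 13, Purple 0, Blue 12, Teal 7. Purple eliminated.
Round 2: Pink 8, Orange 13, Blue 12, Teal 7. Teal eliminated.
Round 3: Pink 15, Orange 13, Blue 12. Blue eliminated.
Round 4: Pink 27, Orange 13. Pink has a majority (≥21).

Pink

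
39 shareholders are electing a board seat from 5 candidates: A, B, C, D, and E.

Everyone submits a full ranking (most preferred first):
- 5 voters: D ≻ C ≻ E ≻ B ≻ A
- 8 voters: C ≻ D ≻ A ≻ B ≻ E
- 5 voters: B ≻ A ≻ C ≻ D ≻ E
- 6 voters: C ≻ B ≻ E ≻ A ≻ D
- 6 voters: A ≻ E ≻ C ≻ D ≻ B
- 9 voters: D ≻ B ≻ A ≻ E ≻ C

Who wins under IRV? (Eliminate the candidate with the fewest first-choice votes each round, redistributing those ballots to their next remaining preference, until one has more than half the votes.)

C

Round 1: A 6, B 5, C 14, D 14, E 0. E eliminated.
Round 2: A 6, B 5, C 14, D 14. B eliminated.
Round 3: A 11, C 14, D 14. A eliminated.
Round 4: C 25, D 14. C has a majority (≥20).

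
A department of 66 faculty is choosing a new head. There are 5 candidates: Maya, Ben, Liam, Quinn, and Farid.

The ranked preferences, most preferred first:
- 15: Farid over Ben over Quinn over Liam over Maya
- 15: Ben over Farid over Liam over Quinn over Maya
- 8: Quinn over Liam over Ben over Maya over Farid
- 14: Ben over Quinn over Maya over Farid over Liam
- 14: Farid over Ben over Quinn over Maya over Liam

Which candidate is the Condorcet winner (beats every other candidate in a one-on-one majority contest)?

Ben

Ben vs Maya: 66–0
Ben vs Liam: 58–8
Ben vs Quinn: 58–8
Ben vs Farid: 37–29
Ben beats every other candidate.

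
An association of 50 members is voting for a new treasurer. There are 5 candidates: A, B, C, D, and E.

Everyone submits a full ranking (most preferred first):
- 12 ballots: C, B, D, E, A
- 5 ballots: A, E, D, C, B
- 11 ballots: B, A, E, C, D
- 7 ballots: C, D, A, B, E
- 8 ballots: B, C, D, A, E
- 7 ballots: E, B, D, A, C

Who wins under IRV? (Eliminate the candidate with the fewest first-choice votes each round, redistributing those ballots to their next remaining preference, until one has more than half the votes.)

Round 1: A 5, B 19, C 19, D 0, E 7. D eliminated.
Round 2: A 5, B 19, C 19, E 7. A eliminated.
Round 3: B 19, C 19, E 12. E eliminated.
Round 4: B 26, C 24. B has a majority (≥26).

B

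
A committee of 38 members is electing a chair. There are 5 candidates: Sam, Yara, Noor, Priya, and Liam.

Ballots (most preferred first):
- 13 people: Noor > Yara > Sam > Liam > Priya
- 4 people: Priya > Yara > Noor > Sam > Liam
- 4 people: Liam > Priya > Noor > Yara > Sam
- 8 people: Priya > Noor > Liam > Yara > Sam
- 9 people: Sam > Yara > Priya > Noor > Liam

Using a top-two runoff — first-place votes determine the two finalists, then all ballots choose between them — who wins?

Round 1 first-place votes: Sam 9, Yara 0, Noor 13, Priya 12, Liam 4. Noor and Priya advance.
Runoff: Noor is ranked above Priya on 13 ballots, Priya above Noor on 25.

Priya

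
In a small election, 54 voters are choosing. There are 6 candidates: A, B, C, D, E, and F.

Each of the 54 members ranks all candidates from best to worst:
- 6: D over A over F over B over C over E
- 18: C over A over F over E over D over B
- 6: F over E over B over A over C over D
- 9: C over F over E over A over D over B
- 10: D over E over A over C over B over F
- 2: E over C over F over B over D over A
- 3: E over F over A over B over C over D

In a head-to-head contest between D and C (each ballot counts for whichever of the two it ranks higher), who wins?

D is ranked above C on 16 ballots; C above D on 38.

C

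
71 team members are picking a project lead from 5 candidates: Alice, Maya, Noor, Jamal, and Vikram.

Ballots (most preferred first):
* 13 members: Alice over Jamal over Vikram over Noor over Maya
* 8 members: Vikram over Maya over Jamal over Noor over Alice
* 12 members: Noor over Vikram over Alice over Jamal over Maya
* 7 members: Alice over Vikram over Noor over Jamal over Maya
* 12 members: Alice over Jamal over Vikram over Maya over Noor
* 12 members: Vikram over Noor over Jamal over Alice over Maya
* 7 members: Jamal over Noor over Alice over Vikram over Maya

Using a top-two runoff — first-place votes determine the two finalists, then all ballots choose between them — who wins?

Round 1 first-place votes: Alice 32, Maya 0, Noor 12, Jamal 7, Vikram 20. Alice and Vikram advance.
Runoff: Alice is ranked above Vikram on 39 ballots, Vikram above Alice on 32.

Alice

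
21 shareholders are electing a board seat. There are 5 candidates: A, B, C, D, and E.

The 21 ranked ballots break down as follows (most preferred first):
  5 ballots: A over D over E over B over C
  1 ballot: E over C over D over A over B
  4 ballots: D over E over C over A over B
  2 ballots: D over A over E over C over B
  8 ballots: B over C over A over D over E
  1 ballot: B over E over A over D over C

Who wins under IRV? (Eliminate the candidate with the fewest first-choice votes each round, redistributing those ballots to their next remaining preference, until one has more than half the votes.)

D

Round 1: A 5, B 9, C 0, D 6, E 1. C eliminated.
Round 2: A 5, B 9, D 6, E 1. E eliminated.
Round 3: A 5, B 9, D 7. A eliminated.
Round 4: B 9, D 12. D has a majority (≥11).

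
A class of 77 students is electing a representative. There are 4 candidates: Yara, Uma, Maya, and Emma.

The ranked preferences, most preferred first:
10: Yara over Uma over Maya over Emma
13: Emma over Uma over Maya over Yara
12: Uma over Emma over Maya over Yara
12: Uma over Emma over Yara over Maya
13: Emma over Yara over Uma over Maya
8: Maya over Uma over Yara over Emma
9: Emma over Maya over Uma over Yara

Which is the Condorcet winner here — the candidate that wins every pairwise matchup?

Uma

Uma vs Yara: 54–23
Uma vs Maya: 60–17
Uma vs Emma: 42–35
Uma beats every other candidate.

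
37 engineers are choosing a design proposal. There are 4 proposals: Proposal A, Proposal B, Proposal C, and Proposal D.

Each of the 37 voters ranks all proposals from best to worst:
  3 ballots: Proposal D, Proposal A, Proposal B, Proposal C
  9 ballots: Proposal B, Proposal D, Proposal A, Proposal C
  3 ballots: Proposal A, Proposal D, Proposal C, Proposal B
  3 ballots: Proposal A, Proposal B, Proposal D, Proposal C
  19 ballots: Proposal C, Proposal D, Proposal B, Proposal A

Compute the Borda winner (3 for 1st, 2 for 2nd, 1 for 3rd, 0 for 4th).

Proposal D

Proposal A: 3×2 + 9×1 + 3×3 + 3×3 + 19×0 = 33
Proposal B: 3×1 + 9×3 + 3×0 + 3×2 + 19×1 = 55
Proposal C: 3×0 + 9×0 + 3×1 + 3×0 + 19×3 = 60
Proposal D: 3×3 + 9×2 + 3×2 + 3×1 + 19×2 = 74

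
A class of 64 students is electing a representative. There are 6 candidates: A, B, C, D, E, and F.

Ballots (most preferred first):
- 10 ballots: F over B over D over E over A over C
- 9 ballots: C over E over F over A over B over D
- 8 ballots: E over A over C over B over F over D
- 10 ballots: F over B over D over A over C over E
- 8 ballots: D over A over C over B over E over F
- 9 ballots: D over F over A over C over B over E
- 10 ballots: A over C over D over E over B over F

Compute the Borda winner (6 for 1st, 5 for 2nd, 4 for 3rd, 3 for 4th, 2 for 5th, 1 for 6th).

A: 10×2 + 9×3 + 8×5 + 10×3 + 8×5 + 9×4 + 10×6 = 253
B: 10×5 + 9×2 + 8×3 + 10×5 + 8×3 + 9×2 + 10×2 = 204
C: 10×1 + 9×6 + 8×4 + 10×2 + 8×4 + 9×3 + 10×5 = 225
D: 10×4 + 9×1 + 8×1 + 10×4 + 8×6 + 9×6 + 10×4 = 239
E: 10×3 + 9×5 + 8×6 + 10×1 + 8×2 + 9×1 + 10×3 = 188
F: 10×6 + 9×4 + 8×2 + 10×6 + 8×1 + 9×5 + 10×1 = 235

A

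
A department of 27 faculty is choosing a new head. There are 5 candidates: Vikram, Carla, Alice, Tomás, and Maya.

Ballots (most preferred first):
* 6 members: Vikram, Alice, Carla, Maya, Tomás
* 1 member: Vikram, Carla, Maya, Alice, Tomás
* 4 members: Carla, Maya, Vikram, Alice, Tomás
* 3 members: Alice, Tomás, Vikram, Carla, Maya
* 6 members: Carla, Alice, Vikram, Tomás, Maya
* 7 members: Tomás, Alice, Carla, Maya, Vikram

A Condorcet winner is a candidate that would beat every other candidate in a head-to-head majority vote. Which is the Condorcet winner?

Alice vs Vikram: 16–11
Alice vs Carla: 16–11
Alice vs Tomás: 20–7
Alice vs Maya: 22–5
Alice beats every other candidate.

Alice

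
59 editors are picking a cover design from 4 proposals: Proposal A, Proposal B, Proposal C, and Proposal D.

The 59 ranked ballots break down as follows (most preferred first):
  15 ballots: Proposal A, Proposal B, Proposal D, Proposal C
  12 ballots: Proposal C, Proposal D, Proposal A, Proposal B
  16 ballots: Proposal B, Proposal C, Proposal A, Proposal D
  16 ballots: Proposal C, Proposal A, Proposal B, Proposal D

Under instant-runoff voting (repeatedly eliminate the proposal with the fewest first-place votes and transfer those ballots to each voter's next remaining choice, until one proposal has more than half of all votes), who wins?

Proposal B

Round 1: Proposal A 15, Proposal B 16, Proposal C 28, Proposal D 0. Proposal D eliminated.
Round 2: Proposal A 15, Proposal B 16, Proposal C 28. Proposal A eliminated.
Round 3: Proposal B 31, Proposal C 28. Proposal B has a majority (≥30).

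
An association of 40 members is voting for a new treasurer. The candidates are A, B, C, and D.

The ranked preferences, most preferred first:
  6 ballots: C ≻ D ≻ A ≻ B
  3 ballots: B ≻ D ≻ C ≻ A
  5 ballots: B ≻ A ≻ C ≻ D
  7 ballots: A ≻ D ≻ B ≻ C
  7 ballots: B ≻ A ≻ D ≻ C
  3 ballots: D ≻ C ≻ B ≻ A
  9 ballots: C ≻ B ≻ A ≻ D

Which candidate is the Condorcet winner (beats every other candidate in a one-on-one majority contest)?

B vs A: 27–13
B vs C: 22–18
B vs D: 24–16
B beats every other candidate.

B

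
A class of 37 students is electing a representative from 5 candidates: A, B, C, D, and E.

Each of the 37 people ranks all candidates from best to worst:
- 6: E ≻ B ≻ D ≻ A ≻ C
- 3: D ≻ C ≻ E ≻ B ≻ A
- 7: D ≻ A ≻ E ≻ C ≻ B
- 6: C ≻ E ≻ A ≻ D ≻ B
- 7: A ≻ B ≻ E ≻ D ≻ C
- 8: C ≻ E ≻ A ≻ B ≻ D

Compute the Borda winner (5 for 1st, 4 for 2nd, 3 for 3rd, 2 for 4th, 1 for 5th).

A: 6×2 + 3×1 + 7×4 + 6×3 + 7×5 + 8×3 = 120
B: 6×4 + 3×2 + 7×1 + 6×1 + 7×4 + 8×2 = 87
C: 6×1 + 3×4 + 7×2 + 6×5 + 7×1 + 8×5 = 109
D: 6×3 + 3×5 + 7×5 + 6×2 + 7×2 + 8×1 = 102
E: 6×5 + 3×3 + 7×3 + 6×4 + 7×3 + 8×4 = 137

E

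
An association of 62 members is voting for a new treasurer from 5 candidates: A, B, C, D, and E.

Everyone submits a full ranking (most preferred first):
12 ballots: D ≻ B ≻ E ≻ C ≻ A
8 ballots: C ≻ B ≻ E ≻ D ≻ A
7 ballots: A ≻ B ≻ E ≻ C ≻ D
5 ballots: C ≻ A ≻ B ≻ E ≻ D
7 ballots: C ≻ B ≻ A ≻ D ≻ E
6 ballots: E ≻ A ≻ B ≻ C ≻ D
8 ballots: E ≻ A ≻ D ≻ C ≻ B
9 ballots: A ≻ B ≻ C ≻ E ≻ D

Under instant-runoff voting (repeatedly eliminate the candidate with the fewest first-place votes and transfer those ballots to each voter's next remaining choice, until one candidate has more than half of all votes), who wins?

Round 1: A 16, B 0, C 20, D 12, E 14. B eliminated.
Round 2: A 16, C 20, D 12, E 14. D eliminated.
Round 3: A 16, C 20, E 26. A eliminated.
Round 4: C 29, E 33. E has a majority (≥32).

E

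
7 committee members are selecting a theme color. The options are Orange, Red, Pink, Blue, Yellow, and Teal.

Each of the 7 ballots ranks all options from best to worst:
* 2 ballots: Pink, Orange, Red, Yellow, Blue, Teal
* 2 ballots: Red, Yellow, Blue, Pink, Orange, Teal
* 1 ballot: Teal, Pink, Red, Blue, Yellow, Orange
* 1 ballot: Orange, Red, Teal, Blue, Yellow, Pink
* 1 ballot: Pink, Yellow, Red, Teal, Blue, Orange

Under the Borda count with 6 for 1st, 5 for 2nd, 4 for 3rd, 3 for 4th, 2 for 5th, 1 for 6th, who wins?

Red

Orange: 2×5 + 2×2 + 1×1 + 1×6 + 1×1 = 22
Red: 2×4 + 2×6 + 1×4 + 1×5 + 1×4 = 33
Pink: 2×6 + 2×3 + 1×5 + 1×1 + 1×6 = 30
Blue: 2×2 + 2×4 + 1×3 + 1×3 + 1×2 = 20
Yellow: 2×3 + 2×5 + 1×2 + 1×2 + 1×5 = 25
Teal: 2×1 + 2×1 + 1×6 + 1×4 + 1×3 = 17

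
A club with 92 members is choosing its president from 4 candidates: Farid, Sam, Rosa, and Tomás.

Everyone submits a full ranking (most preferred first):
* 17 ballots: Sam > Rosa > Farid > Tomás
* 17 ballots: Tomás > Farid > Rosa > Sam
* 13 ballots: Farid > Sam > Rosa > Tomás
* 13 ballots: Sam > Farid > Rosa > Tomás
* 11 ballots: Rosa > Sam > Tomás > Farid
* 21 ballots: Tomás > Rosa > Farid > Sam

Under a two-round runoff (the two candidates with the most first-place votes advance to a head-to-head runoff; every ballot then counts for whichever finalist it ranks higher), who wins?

Round 1 first-place votes: Farid 13, Sam 30, Rosa 11, Tomás 38. Tomás and Sam advance.
Runoff: Tomás is ranked above Sam on 38 ballots, Sam above Tomás on 54.

Sam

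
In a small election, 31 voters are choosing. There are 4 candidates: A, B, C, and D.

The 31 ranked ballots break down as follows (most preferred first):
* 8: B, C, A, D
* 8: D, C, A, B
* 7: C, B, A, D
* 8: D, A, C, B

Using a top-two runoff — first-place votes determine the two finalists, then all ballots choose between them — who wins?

Round 1 first-place votes: A 0, B 8, C 7, D 16. D and B advance.
Runoff: D is ranked above B on 16 ballots, B above D on 15.

D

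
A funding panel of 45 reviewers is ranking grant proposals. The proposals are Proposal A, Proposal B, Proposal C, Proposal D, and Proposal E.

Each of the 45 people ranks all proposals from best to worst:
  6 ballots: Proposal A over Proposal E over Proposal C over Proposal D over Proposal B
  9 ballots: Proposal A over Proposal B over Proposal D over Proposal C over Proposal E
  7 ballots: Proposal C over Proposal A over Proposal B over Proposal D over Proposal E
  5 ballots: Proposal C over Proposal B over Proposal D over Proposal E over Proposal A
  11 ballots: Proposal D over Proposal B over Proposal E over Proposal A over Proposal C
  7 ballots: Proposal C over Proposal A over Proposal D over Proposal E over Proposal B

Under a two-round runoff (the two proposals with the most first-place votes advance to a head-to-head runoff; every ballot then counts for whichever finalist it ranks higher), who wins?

Proposal A

Round 1 first-place votes: Proposal A 15, Proposal B 0, Proposal C 19, Proposal D 11, Proposal E 0. Proposal C and Proposal A advance.
Runoff: Proposal C is ranked above Proposal A on 19 ballots, Proposal A above Proposal C on 26.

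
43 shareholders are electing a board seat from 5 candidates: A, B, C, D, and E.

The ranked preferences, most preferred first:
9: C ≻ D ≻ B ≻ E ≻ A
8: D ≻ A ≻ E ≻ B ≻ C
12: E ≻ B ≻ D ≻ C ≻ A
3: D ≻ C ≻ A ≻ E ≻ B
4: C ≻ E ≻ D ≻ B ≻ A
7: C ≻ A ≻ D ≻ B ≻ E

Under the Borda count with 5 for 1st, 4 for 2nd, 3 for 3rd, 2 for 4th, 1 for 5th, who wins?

A: 9×1 + 8×4 + 12×1 + 3×3 + 4×1 + 7×4 = 94
B: 9×3 + 8×2 + 12×4 + 3×1 + 4×2 + 7×2 = 116
C: 9×5 + 8×1 + 12×2 + 3×4 + 4×5 + 7×5 = 144
D: 9×4 + 8×5 + 12×3 + 3×5 + 4×3 + 7×3 = 160
E: 9×2 + 8×3 + 12×5 + 3×2 + 4×4 + 7×1 = 131

D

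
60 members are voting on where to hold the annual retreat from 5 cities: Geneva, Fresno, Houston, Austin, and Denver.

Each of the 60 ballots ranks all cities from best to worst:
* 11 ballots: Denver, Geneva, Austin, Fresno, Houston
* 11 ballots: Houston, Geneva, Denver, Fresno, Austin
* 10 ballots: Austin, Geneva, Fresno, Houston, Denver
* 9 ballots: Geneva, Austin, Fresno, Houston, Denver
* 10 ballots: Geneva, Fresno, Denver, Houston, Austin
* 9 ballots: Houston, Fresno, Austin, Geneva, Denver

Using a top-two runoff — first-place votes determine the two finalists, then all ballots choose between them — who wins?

Round 1 first-place votes: Geneva 19, Fresno 0, Houston 20, Austin 10, Denver 11. Houston and Geneva advance.
Runoff: Houston is ranked above Geneva on 20 ballots, Geneva above Houston on 40.

Geneva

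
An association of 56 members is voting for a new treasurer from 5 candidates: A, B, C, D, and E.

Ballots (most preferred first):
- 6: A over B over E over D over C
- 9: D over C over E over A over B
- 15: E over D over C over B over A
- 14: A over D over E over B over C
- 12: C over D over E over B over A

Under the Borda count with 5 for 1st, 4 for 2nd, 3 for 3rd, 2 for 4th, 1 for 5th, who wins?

D

A: 6×5 + 9×2 + 15×1 + 14×5 + 12×1 = 145
B: 6×4 + 9×1 + 15×2 + 14×2 + 12×2 = 115
C: 6×1 + 9×4 + 15×3 + 14×1 + 12×5 = 161
D: 6×2 + 9×5 + 15×4 + 14×4 + 12×4 = 221
E: 6×3 + 9×3 + 15×5 + 14×3 + 12×3 = 198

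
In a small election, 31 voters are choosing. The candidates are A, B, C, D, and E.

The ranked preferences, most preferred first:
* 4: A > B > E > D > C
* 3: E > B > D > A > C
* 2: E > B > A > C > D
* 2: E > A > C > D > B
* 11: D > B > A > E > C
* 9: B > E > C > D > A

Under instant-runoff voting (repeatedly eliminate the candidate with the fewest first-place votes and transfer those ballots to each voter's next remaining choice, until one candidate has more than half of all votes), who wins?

B

Round 1: A 4, B 9, C 0, D 11, E 7. C eliminated.
Round 2: A 4, B 9, D 11, E 7. A eliminated.
Round 3: B 13, D 11, E 7. E eliminated.
Round 4: B 18, D 13. B has a majority (≥16).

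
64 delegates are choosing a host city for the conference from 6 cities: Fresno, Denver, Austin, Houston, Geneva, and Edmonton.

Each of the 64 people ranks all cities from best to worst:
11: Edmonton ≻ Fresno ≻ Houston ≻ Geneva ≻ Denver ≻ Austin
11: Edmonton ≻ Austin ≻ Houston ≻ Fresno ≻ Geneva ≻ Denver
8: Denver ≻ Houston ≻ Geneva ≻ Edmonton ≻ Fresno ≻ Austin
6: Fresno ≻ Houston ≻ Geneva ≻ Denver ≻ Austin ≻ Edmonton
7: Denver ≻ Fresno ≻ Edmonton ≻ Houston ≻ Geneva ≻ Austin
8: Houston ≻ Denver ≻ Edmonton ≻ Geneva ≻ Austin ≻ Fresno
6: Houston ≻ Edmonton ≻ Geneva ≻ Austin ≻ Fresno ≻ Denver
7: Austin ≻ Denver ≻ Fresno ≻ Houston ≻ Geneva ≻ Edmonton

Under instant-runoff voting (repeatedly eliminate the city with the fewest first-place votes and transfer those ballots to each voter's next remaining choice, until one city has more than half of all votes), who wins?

Denver

Round 1: Fresno 6, Denver 15, Austin 7, Houston 14, Geneva 0, Edmonton 22. Geneva eliminated.
Round 2: Fresno 6, Denver 15, Austin 7, Houston 14, Edmonton 22. Fresno eliminated.
Round 3: Denver 15, Austin 7, Houston 20, Edmonton 22. Austin eliminated.
Round 4: Denver 22, Houston 20, Edmonton 22. Houston eliminated.
Round 5: Denver 36, Edmonton 28. Denver has a majority (≥33).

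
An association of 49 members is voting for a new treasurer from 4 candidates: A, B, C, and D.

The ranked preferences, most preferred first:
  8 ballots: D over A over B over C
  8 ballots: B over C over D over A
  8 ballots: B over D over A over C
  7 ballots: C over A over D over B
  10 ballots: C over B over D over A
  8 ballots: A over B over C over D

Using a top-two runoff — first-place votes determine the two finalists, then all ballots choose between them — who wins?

B

Round 1 first-place votes: A 8, B 16, C 17, D 8. C and B advance.
Runoff: C is ranked above B on 17 ballots, B above C on 32.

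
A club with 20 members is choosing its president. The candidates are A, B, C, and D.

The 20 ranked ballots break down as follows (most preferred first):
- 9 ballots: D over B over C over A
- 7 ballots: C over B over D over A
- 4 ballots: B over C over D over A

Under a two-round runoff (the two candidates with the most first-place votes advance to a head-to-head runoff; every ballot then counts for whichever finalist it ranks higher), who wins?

Round 1 first-place votes: A 0, B 4, C 7, D 9. D and C advance.
Runoff: D is ranked above C on 9 ballots, C above D on 11.

C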